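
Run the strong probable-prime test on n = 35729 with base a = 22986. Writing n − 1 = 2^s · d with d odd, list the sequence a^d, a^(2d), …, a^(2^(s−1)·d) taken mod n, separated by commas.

n − 1 = 35728 = 2^4 · 2233, so s = 4 and d = 2233.
x_0 = 22986^2233 mod 35729 = 6022.
x_1 = 6022^2 mod 35729 = 35278.
x_2 = 35278^2 mod 35729 = 24756.
x_3 = 24756^2 mod 35729 = 35728.

6022, 35278, 24756, 35728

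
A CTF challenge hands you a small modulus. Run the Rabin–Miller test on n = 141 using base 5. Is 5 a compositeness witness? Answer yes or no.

n − 1 = 140 = 2^2 · 35, so s = 2 and d = 35.
Repeated squaring mod 141: 5^1 ≡ 5, 5^2 ≡ 25, 5^4 ≡ 61, 5^8 ≡ 55, 5^16 ≡ 64, 5^32 ≡ 7.
35 = 32 + 2 + 1, so 5^35 ≡ 7·25·5 ≡ 29 (mod 141).
x_0 = 5^35 mod 141 = 29.
x_0 is neither 1 nor 140, so continue squaring.
x_1 = 29^2 mod 141 = 136.
Reached i = s−1 = 1 without hitting −1: 5 is a Miller–Rabin witness and 141 is composite.

yes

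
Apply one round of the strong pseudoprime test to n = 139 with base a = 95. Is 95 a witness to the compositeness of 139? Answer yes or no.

no

n − 1 = 138 = 2^1 · 69, so s = 1 and d = 69.
Repeated squaring mod 139: 95^1 ≡ 95, 95^2 ≡ 129, 95^4 ≡ 100, 95^8 ≡ 131, 95^16 ≡ 64, 95^32 ≡ 65, 95^64 ≡ 55.
69 = 64 + 4 + 1, so 95^69 ≡ 55·100·95 ≡ 138 (mod 139).
x_0 = 95^69 mod 139 = 138.
x_0 = 138 ≡ −1, so 95 is not a witness.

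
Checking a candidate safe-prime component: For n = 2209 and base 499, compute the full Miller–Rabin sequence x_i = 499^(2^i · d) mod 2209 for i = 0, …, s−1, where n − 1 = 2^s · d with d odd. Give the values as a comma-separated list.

2114, 189, 377, 753, 1505

n − 1 = 2208 = 2^5 · 69, so s = 5 and d = 69.
x_0 = 499^69 mod 2209 = 2114.
x_1 = 2114^2 mod 2209 = 189.
x_2 = 189^2 mod 2209 = 377.
x_3 = 377^2 mod 2209 = 753.
x_4 = 753^2 mod 2209 = 1505.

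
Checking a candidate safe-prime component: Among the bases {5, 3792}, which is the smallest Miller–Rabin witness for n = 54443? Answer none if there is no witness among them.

n − 1 = 54442 = 2^1 · 27221, so s = 1 and d = 27221.
Base 5: x_0 = 5^27221 mod 54443 = 54442. x_0 = 54442 ≡ −1, so 5 is not a witness.
Base 3792: x_0 = 3792^27221 mod 54443 = 1. x_0 = 1, so 3792 is not a witness.
No listed base is a witness for 54443.

none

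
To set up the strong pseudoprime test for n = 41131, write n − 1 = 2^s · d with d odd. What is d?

20565

Halving: 41130 → 20565; 20565 is odd.
So 41130 = 2^1 · 20565.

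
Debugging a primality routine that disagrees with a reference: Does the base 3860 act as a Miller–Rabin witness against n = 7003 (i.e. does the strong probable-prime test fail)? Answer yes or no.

n − 1 = 7002 = 2^1 · 3501, so s = 1 and d = 3501.
Repeated squaring mod 7003: 3860^1 ≡ 3860, 3860^2 ≡ 4219, 3860^4 ≡ 5338, 3860^8 ≡ 6040, 3860^16 ≡ 2973, 3860^32 ≡ 943, 3860^64 ≡ 6871, 3860^128 ≡ 3418, 3860^256 ≡ 1720, 3860^512 ≡ 3134, 3860^1024 ≡ 3750, 3860^2048 ≡ 476.
3501 = 2048 + 1024 + 256 + 128 + 32 + 8 + 4 + 1, so 3860^3501 ≡ 476·3750·1720·3418·943·6040·5338·3860 ≡ 5473 (mod 7003).
x_0 = 3860^3501 mod 7003 = 5473.
x_0 ∉ {1, 7002} and s = 1, so 3860 is a Miller–Rabin witness and 7003 is composite.

yes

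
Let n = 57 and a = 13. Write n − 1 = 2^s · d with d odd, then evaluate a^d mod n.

n − 1 = 56 = 2^3 · 7, so s = 3 and d = 7.
13^7 mod 57 = 10.

10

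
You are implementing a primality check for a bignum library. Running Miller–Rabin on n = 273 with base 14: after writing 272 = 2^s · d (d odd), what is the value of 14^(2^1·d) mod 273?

196

n − 1 = 272 = 2^4 · 17, so s = 4 and d = 17.
x_0 = 14^17 mod 273 = 14.
x_1 = 14^2 mod 273 = 196.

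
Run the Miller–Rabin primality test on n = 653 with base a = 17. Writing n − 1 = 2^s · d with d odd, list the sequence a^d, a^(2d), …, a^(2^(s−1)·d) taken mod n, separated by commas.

149, 652

n − 1 = 652 = 2^2 · 163, so s = 2 and d = 163.
x_0 = 17^163 mod 653 = 149.
x_1 = 149^2 mod 653 = 652.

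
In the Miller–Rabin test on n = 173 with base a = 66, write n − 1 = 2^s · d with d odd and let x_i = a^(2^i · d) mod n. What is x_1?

n − 1 = 172 = 2^2 · 43, so s = 2 and d = 43.
x_0 = 66^43 mod 173 = 93.
x_1 = 93^2 mod 173 = 172.

172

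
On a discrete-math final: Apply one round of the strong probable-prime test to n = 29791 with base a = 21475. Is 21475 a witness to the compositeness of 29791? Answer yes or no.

n − 1 = 29790 = 2^1 · 14895, so s = 1 and d = 14895.
Repeated squaring mod 29791: 21475^1 ≡ 21475, 21475^2 ≡ 10945, 21475^4 ≡ 3414, 21475^8 ≡ 7115, 21475^16 ≡ 8316, 21475^32 ≡ 10945, 21475^64 ≡ 3414, 21475^128 ≡ 7115, 21475^256 ≡ 8316, 21475^512 ≡ 10945, 21475^1024 ≡ 3414, 21475^2048 ≡ 7115, 21475^4096 ≡ 8316, 21475^8192 ≡ 10945.
14895 = 8192 + 4096 + 2048 + 512 + 32 + 8 + 4 + 2 + 1, so 21475^14895 ≡ 10945·8316·7115·10945·10945·7115·3414·10945·21475 ≡ 29790 (mod 29791).
x_0 = 21475^14895 mod 29791 = 29790.
x_0 = 29790 ≡ −1, so 21475 is not a witness.

no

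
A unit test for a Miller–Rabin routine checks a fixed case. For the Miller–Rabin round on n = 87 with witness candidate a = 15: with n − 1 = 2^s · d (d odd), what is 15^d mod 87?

72

n − 1 = 86 = 2^1 · 43, so s = 1 and d = 43.
Repeated squaring mod 87: 15^1 ≡ 15, 15^2 ≡ 51, 15^4 ≡ 78, 15^8 ≡ 81, 15^16 ≡ 36, 15^32 ≡ 78.
43 = 32 + 8 + 2 + 1, so 15^43 ≡ 78·81·51·15 ≡ 72 (mod 87).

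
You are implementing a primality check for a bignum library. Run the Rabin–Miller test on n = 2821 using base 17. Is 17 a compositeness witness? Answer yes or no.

n − 1 = 2820 = 2^2 · 705, so s = 2 and d = 705.
x_0 = 17^705 mod 2821 = 2820.
x_0 = 2820 ≡ −1, so 17 is not a witness.

no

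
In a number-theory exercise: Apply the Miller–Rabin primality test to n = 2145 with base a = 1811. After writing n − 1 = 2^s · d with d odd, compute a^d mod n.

n − 1 = 2144 = 2^5 · 67, so s = 5 and d = 67.
Repeated squaring mod 2145: 1811^1 ≡ 1811, 1811^2 ≡ 16, 1811^4 ≡ 256, 1811^8 ≡ 1186, 1811^16 ≡ 1621, 1811^32 ≡ 16, 1811^64 ≡ 256.
67 = 64 + 2 + 1, so 1811^67 ≡ 256·16·1811 ≡ 446 (mod 2145).

446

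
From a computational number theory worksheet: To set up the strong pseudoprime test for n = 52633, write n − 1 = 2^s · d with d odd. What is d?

Halving: 52632 → 26316 → 13158 → 6579; 6579 is odd.
So 52632 = 2^3 · 6579.

6579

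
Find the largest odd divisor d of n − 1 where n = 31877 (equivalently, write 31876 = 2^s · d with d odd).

7969

Halving: 31876 → 15938 → 7969; 7969 is odd.
So 31876 = 2^2 · 7969.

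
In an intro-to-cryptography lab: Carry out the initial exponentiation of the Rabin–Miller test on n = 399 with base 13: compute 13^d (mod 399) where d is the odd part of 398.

n − 1 = 398 = 2^1 · 199, so s = 1 and d = 199.
Repeated squaring mod 399: 13^1 ≡ 13, 13^2 ≡ 169, 13^4 ≡ 232, 13^8 ≡ 358, 13^16 ≡ 85, 13^32 ≡ 43, 13^64 ≡ 253, 13^128 ≡ 169.
199 = 128 + 64 + 4 + 2 + 1, so 13^199 ≡ 169·253·232·169·13 ≡ 13 (mod 399).

13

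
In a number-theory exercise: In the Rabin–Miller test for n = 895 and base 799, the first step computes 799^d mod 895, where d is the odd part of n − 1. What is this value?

n − 1 = 894 = 2^1 · 447, so s = 1 and d = 447.
799^447 mod 895 = 624.

624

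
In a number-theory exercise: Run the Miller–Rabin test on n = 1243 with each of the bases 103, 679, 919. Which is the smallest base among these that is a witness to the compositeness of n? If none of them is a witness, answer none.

103

n − 1 = 1242 = 2^1 · 621, so s = 1 and d = 621.
Base 103: x_0 = 103^621 mod 1243 = 334. x_0 ∉ {1, 1242} and s = 1, so 103 is a Miller–Rabin witness and 1243 is composite.
Base 679: x_0 = 679^621 mod 1243 = 679. x_0 ∉ {1, 1242} and s = 1, so 679 is a Miller–Rabin witness and 1243 is composite.
Base 919: x_0 = 919^621 mod 1243 = 919. x_0 ∉ {1, 1242} and s = 1, so 919 is a Miller–Rabin witness and 1243 is composite.
The smallest witness among the given bases is 103.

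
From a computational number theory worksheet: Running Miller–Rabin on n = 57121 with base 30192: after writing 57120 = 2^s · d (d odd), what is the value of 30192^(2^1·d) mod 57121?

21033

n − 1 = 57120 = 2^5 · 1785, so s = 5 and d = 1785.
x_0 = 30192^1785 mod 57121 = 46604.
x_1 = 46604^2 mod 57121 = 21033.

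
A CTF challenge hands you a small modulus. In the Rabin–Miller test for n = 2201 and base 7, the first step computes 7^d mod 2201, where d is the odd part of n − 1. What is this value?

n − 1 = 2200 = 2^3 · 275, so s = 3 and d = 275.
7^275 mod 2201 = 749.

749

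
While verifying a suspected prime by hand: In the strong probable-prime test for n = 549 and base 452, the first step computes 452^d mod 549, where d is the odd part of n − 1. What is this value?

320

n − 1 = 548 = 2^2 · 137, so s = 2 and d = 137.
By repeated squaring, 452^137 ≡ 320 (mod 549).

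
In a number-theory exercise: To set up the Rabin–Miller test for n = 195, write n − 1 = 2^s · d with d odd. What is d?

97

Halving: 194 → 97; 97 is odd.
So 194 = 2^1 · 97.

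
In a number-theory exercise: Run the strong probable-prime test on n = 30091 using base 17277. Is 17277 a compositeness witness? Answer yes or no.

no

n − 1 = 30090 = 2^1 · 15045, so s = 1 and d = 15045.
Repeated squaring mod 30091: 17277^1 ≡ 17277, 17277^2 ≡ 22100, 17277^4 ≡ 2979, 17277^8 ≡ 27687, 17277^16 ≡ 1744, 17277^32 ≡ 2345, 17277^64 ≡ 22463, 17277^128 ≡ 20481, 17277^256 ≡ 2821, 17277^512 ≡ 14017, 17277^1024 ≡ 12150, 17277^2048 ≡ 26145, 17277^4096 ≡ 13869, 17277^8192 ≡ 7489.
15045 = 8192 + 4096 + 2048 + 512 + 128 + 64 + 4 + 1, so 17277^15045 ≡ 7489·13869·26145·14017·20481·22463·2979·17277 ≡ 1 (mod 30091).
x_0 = 17277^15045 mod 30091 = 1.
x_0 = 1, so 17277 is not a witness.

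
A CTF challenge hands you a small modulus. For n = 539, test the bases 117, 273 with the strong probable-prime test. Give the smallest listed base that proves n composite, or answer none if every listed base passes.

n − 1 = 538 = 2^1 · 269, so s = 1 and d = 269.
Base 117: x_0 = 117^269 mod 539 = 129. x_0 ∉ {1, 538} and s = 1, so 117 is a Miller–Rabin witness and 539 is composite.
Base 273: x_0 = 273^269 mod 539 = 49. x_0 ∉ {1, 538} and s = 1, so 273 is a Miller–Rabin witness and 539 is composite.
The smallest witness among the given bases is 117.

117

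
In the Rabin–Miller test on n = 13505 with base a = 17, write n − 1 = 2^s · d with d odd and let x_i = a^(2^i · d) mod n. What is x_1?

10734

n − 1 = 13504 = 2^6 · 211, so s = 6 and d = 211.
By repeated squaring, 17^211 ≡ 1408 (mod 13505).
x_0 = 1408.
x_1 = 1408^2 mod 13505 = 10734.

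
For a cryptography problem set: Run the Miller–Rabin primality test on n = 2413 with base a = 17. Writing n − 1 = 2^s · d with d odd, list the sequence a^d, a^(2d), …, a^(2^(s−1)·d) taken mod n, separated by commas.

286, 2167

n − 1 = 2412 = 2^2 · 603, so s = 2 and d = 603.
x_0 = 17^603 mod 2413 = 286.
x_1 = 286^2 mod 2413 = 2167.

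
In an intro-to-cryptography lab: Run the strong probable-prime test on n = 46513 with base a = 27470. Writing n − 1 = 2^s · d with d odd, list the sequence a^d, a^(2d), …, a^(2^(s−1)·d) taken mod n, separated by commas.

n − 1 = 46512 = 2^4 · 2907, so s = 4 and d = 2907.
x_0 = 27470^2907 mod 46513 = 32953.
x_1 = 32953^2 mod 46513 = 7711.
x_2 = 7711^2 mod 46513 = 15907.
x_3 = 15907^2 mod 46513 = 1929.

32953, 7711, 15907, 1929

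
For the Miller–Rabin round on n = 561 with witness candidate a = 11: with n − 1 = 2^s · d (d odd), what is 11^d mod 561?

209

n − 1 = 560 = 2^4 · 35, so s = 4 and d = 35.
By repeated squaring, 11^35 ≡ 209 (mod 561).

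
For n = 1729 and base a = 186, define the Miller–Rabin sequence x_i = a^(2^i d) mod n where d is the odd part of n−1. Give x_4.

n − 1 = 1728 = 2^6 · 27, so s = 6 and d = 27.
x_0 = 186^27 mod 1729 = 246.
x_1 = 246^2 mod 1729 = 1.
x_2 = 1^2 mod 1729 = 1.
x_3 = 1^2 mod 1729 = 1.
x_4 = 1^2 mod 1729 = 1.

1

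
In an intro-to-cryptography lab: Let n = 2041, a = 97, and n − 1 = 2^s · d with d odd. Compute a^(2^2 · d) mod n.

703

n − 1 = 2040 = 2^3 · 255, so s = 3 and d = 255.
x_0 = 97^255 mod 2041 = 983.
x_1 = 983^2 mod 2041 = 896.
x_2 = 896^2 mod 2041 = 703.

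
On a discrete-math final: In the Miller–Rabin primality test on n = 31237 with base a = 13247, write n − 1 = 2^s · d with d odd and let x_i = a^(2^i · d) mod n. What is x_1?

n − 1 = 31236 = 2^2 · 7809, so s = 2 and d = 7809.
Repeated squaring mod 31237: 13247^1 ≡ 13247, 13247^2 ≡ 24780, 13247^4 ≡ 22691, 13247^8 ≡ 2010, 13247^16 ≡ 10527, 13247^32 ≡ 20090, 13247^64 ≡ 26060, 13247^128 ≡ 31220, 13247^256 ≡ 289, 13247^512 ≡ 21047, 13247^1024 ≡ 4312, 13247^2048 ≡ 7329, 13247^4096 ≡ 17838.
7809 = 4096 + 2048 + 1024 + 512 + 128 + 1, so 13247^7809 ≡ 17838·7329·4312·21047·31220·13247 ≡ 13105 (mod 31237).
x_0 = 13105.
x_1 = 13105^2 mod 31237 = 31236.

31236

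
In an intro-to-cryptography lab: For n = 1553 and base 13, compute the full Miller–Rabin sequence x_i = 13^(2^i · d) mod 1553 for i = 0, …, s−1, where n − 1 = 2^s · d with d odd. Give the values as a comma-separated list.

n − 1 = 1552 = 2^4 · 97, so s = 4 and d = 97.
x_0 = 13^97 mod 1553 = 99.
x_1 = 99^2 mod 1553 = 483.
x_2 = 483^2 mod 1553 = 339.
x_3 = 339^2 mod 1553 = 1552.

99, 483, 339, 1552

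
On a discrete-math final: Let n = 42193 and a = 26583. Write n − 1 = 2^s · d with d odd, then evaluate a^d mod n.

n − 1 = 42192 = 2^4 · 2637, so s = 4 and d = 2637.
26583^2637 mod 42193 = 42192.

42192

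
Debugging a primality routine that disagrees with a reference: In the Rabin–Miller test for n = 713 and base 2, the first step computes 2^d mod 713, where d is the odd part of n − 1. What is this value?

140

n − 1 = 712 = 2^3 · 89, so s = 3 and d = 89.
Repeated squaring mod 713: 2^1 ≡ 2, 2^2 ≡ 4, 2^4 ≡ 16, 2^8 ≡ 256, 2^16 ≡ 653, 2^32 ≡ 35, 2^64 ≡ 512.
89 = 64 + 16 + 8 + 1, so 2^89 ≡ 512·653·256·2 ≡ 140 (mod 713).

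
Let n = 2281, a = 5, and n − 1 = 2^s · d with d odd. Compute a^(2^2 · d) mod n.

n − 1 = 2280 = 2^3 · 285, so s = 3 and d = 285.
x_0 = 5^285 mod 2281 = 710.
x_1 = 710^2 mod 2281 = 2280.
x_2 = 2280^2 mod 2281 = 1.

1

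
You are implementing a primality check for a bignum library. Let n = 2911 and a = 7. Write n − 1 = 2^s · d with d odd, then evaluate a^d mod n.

957

n − 1 = 2910 = 2^1 · 1455, so s = 1 and d = 1455.
Repeated squaring mod 2911: 7^1 ≡ 7, 7^2 ≡ 49, 7^4 ≡ 2401, 7^8 ≡ 1021, 7^16 ≡ 303, 7^32 ≡ 1568, 7^64 ≡ 1740, 7^128 ≡ 160, 7^256 ≡ 2312, 7^512 ≡ 748, 7^1024 ≡ 592.
1455 = 1024 + 256 + 128 + 32 + 8 + 4 + 2 + 1, so 7^1455 ≡ 592·2312·160·1568·1021·2401·49·7 ≡ 957 (mod 2911).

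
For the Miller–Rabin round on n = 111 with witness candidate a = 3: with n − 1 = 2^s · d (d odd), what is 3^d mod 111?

3

n − 1 = 110 = 2^1 · 55, so s = 1 and d = 55.
By repeated squaring, 3^55 ≡ 3 (mod 111).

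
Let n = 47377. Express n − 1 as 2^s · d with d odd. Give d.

2961

Halving: 47376 → 23688 → 11844 → 5922 → 2961; 2961 is odd.
So 47376 = 2^4 · 2961.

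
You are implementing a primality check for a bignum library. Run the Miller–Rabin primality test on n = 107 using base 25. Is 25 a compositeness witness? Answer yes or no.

no

n − 1 = 106 = 2^1 · 53, so s = 1 and d = 53.
x_0 = 25^53 mod 107 = 1.
x_0 = 1, so 25 is not a witness.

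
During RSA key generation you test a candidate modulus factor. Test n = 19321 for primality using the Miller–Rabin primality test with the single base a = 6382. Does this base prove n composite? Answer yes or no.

n − 1 = 19320 = 2^3 · 2415, so s = 3 and d = 2415.
x_0 = 6382^2415 mod 19321 = 11955.
x_0 is neither 1 nor 19320, so continue squaring.
x_1 = 11955^2 mod 19321 = 4588.
x_2 = 4588^2 mod 19321 = 9175.
Reached i = s−1 = 2 without hitting −1: 6382 is a Miller–Rabin witness and 19321 is composite.

yes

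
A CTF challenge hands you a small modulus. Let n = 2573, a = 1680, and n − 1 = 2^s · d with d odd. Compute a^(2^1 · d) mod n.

n − 1 = 2572 = 2^2 · 643, so s = 2 and d = 643.
x_0 = 1680^643 mod 2573 = 1897.
x_1 = 1897^2 mod 2573 = 1555.

1555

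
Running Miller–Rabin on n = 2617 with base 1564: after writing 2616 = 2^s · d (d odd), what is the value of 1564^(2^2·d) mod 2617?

1

n − 1 = 2616 = 2^3 · 327, so s = 3 and d = 327.
x_0 = 1564^327 mod 2617 = 2616.
x_1 = 2616^2 mod 2617 = 1.
x_2 = 1^2 mod 2617 = 1.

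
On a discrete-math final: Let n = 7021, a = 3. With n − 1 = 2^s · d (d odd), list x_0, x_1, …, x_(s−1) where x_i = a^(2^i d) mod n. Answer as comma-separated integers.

n − 1 = 7020 = 2^2 · 1755, so s = 2 and d = 1755.
x_0 = 3^1755 mod 7021 = 874.
x_1 = 874^2 mod 7021 = 5608.

874, 5608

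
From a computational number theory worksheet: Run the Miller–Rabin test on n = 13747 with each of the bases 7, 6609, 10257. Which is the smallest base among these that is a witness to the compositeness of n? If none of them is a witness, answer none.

n − 1 = 13746 = 2^1 · 6873, so s = 1 and d = 6873.
Base 7: x_0 = 7^6873 mod 13747 = 11506. x_0 ∉ {1, 13746} and s = 1, so 7 is a Miller–Rabin witness and 13747 is composite.
Base 6609: x_0 = 6609^6873 mod 13747 = 4426. x_0 ∉ {1, 13746} and s = 1, so 6609 is a Miller–Rabin witness and 13747 is composite.
Base 10257: x_0 = 10257^6873 mod 13747 = 3716. x_0 ∉ {1, 13746} and s = 1, so 10257 is a Miller–Rabin witness and 13747 is composite.
The smallest witness among the given bases is 7.

7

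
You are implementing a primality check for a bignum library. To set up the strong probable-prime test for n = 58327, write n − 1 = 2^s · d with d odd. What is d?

29163

Halving: 58326 → 29163; 29163 is odd.
So 58326 = 2^1 · 29163.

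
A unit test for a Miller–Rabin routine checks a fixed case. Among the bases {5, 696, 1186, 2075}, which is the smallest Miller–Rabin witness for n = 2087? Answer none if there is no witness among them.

n − 1 = 2086 = 2^1 · 1043, so s = 1 and d = 1043.
Base 5: x_0 = 5^1043 mod 2087 = 2086. x_0 = 2086 ≡ −1, so 5 is not a witness.
Base 696: x_0 = 696^1043 mod 2087 = 1. x_0 = 1, so 696 is not a witness.
Base 1186: x_0 = 1186^1043 mod 2087 = 1. x_0 = 1, so 1186 is not a witness.
Base 2075: x_0 = 2075^1043 mod 2087 = 2086. x_0 = 2086 ≡ −1, so 2075 is not a witness.
No listed base is a witness for 2087.

none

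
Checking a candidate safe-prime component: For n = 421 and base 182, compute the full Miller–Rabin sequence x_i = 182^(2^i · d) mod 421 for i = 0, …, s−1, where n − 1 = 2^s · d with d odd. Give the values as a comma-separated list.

420, 1

n − 1 = 420 = 2^2 · 105, so s = 2 and d = 105.
x_0 = 182^105 mod 421 = 420.
x_1 = 420^2 mod 421 = 1.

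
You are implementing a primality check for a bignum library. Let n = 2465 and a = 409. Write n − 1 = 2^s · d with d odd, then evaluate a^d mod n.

2279

n − 1 = 2464 = 2^5 · 77, so s = 5 and d = 77.
409^77 mod 2465 = 2279.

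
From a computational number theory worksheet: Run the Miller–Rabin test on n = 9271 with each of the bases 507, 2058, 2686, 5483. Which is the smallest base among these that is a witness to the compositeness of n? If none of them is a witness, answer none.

2058

n − 1 = 9270 = 2^1 · 4635, so s = 1 and d = 4635.
Base 507: x_0 = 507^4635 mod 9271 = 9270. x_0 = 9270 ≡ −1, so 507 is not a witness.
Base 2058: x_0 = 2058^4635 mod 9271 = 8446. x_0 ∉ {1, 9270} and s = 1, so 2058 is a Miller–Rabin witness and 9271 is composite.
Base 2686: x_0 = 2686^4635 mod 9271 = 7748. x_0 ∉ {1, 9270} and s = 1, so 2686 is a Miller–Rabin witness and 9271 is composite.
Base 5483: x_0 = 5483^4635 mod 9271 = 1. x_0 = 1, so 5483 is not a witness.
The smallest witness among the given bases is 2058.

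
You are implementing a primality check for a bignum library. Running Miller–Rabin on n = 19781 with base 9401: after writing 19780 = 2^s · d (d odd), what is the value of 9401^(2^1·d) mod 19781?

14210

n − 1 = 19780 = 2^2 · 4945, so s = 2 and d = 4945.
By repeated squaring, 9401^4945 ≡ 1816 (mod 19781).
x_0 = 1816.
x_1 = 1816^2 mod 19781 = 14210.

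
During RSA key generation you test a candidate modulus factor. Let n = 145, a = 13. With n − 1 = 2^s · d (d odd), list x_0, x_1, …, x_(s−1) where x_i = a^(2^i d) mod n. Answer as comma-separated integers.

n − 1 = 144 = 2^4 · 9, so s = 4 and d = 9.
x_0 = 13^9 mod 145 = 63.
x_1 = 63^2 mod 145 = 54.
x_2 = 54^2 mod 145 = 16.
x_3 = 16^2 mod 145 = 111.

63, 54, 16, 111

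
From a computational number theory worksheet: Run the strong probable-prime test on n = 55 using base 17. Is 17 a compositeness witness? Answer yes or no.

n − 1 = 54 = 2^1 · 27, so s = 1 and d = 27.
x_0 = 17^27 mod 55 = 8.
x_0 ∉ {1, 54} and s = 1, so 17 is a Miller–Rabin witness and 55 is composite.

yes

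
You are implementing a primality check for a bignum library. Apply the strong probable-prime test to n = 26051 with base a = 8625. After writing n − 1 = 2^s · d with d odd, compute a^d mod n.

16719

n − 1 = 26050 = 2^1 · 13025, so s = 1 and d = 13025.
8625^13025 mod 26051 = 16719.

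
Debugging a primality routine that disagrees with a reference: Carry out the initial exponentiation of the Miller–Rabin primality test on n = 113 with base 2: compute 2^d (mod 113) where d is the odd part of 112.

15

n − 1 = 112 = 2^4 · 7, so s = 4 and d = 7.
By repeated squaring, 2^7 ≡ 15 (mod 113).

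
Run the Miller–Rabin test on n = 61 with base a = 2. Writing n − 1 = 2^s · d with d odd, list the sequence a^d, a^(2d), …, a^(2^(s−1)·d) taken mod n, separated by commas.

n − 1 = 60 = 2^2 · 15, so s = 2 and d = 15.
x_0 = 2^15 mod 61 = 11.
x_1 = 11^2 mod 61 = 60.

11, 60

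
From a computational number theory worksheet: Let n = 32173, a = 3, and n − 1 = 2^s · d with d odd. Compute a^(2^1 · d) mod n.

n − 1 = 32172 = 2^2 · 8043, so s = 2 and d = 8043.
x_0 = 3^8043 mod 32173 = 32172.
x_1 = 32172^2 mod 32173 = 1.

1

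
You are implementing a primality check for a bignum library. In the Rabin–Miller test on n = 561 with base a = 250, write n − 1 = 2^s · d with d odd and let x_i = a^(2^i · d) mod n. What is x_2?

463

n − 1 = 560 = 2^4 · 35, so s = 4 and d = 35.
x_0 = 250^35 mod 561 = 538.
x_1 = 538^2 mod 561 = 529.
x_2 = 529^2 mod 561 = 463.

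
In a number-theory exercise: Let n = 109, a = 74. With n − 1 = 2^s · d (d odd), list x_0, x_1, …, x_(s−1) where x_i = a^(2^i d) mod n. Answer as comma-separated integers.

n − 1 = 108 = 2^2 · 27, so s = 2 and d = 27.
x_0 = 74^27 mod 109 = 108.
x_1 = 108^2 mod 109 = 1.

108, 1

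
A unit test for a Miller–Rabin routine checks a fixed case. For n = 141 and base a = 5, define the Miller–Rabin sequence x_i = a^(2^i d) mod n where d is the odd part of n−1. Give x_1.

136

n − 1 = 140 = 2^2 · 35, so s = 2 and d = 35.
Repeated squaring mod 141: 5^1 ≡ 5, 5^2 ≡ 25, 5^4 ≡ 61, 5^8 ≡ 55, 5^16 ≡ 64, 5^32 ≡ 7.
35 = 32 + 2 + 1, so 5^35 ≡ 7·25·5 ≡ 29 (mod 141).
x_0 = 29.
x_1 = 29^2 mod 141 = 136.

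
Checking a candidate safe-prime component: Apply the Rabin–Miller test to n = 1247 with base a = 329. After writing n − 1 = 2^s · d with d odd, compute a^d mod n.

510

n − 1 = 1246 = 2^1 · 623, so s = 1 and d = 623.
329^623 mod 1247 = 510.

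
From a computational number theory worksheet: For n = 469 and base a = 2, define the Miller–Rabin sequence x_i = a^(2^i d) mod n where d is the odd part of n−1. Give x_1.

260

n − 1 = 468 = 2^2 · 117, so s = 2 and d = 117.
Repeated squaring mod 469: 2^1 ≡ 2, 2^2 ≡ 4, 2^4 ≡ 16, 2^8 ≡ 256, 2^16 ≡ 345, 2^32 ≡ 368, 2^64 ≡ 352.
117 = 64 + 32 + 16 + 4 + 1, so 2^117 ≡ 352·368·345·16·2 ≡ 295 (mod 469).
x_0 = 295.
x_1 = 295^2 mod 469 = 260.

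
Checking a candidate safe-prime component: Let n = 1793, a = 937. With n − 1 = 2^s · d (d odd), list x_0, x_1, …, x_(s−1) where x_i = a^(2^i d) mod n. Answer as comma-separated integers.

293, 1578, 1400, 251, 246, 1347, 1686, 691

n − 1 = 1792 = 2^8 · 7, so s = 8 and d = 7.
x_0 = 937^7 mod 1793 = 293.
x_1 = 293^2 mod 1793 = 1578.
x_2 = 1578^2 mod 1793 = 1400.
x_3 = 1400^2 mod 1793 = 251.
x_4 = 251^2 mod 1793 = 246.
x_5 = 246^2 mod 1793 = 1347.
x_6 = 1347^2 mod 1793 = 1686.
x_7 = 1686^2 mod 1793 = 691.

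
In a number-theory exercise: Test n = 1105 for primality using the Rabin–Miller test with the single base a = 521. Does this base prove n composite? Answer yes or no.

yes

n − 1 = 1104 = 2^4 · 69, so s = 4 and d = 69.
x_0 = 521^69 mod 1105 = 911.
x_0 is neither 1 nor 1104, so continue squaring.
x_1 = 911^2 mod 1105 = 66.
x_2 = 66^2 mod 1105 = 1041.
x_3 = 1041^2 mod 1105 = 781.
Reached i = s−1 = 3 without hitting −1: 521 is a Miller–Rabin witness and 1105 is composite.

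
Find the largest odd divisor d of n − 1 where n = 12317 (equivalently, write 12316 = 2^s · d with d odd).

3079

Halving: 12316 → 6158 → 3079; 3079 is odd.
So 12316 = 2^2 · 3079.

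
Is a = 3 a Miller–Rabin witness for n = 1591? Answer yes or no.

n − 1 = 1590 = 2^1 · 795, so s = 1 and d = 795.
x_0 = 3^795 mod 1591 = 1470.
x_0 ∉ {1, 1590} and s = 1, so 3 is a Miller–Rabin witness and 1591 is composite.

yes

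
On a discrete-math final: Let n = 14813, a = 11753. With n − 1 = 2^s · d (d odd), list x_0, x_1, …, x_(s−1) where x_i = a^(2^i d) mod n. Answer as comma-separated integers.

1, 1

n − 1 = 14812 = 2^2 · 3703, so s = 2 and d = 3703.
x_0 = 11753^3703 mod 14813 = 1.
x_1 = 1^2 mod 14813 = 1.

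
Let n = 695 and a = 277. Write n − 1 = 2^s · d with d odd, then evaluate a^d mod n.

138

n − 1 = 694 = 2^1 · 347, so s = 1 and d = 347.
277^347 mod 695 = 138.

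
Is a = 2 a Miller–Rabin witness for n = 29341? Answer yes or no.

no

n − 1 = 29340 = 2^2 · 7335, so s = 2 and d = 7335.
Repeated squaring mod 29341: 2^1 ≡ 2, 2^2 ≡ 4, 2^4 ≡ 16, 2^8 ≡ 256, 2^16 ≡ 6854, 2^32 ≡ 2375, 2^64 ≡ 7153, 2^128 ≡ 24046, 2^256 ≡ 16370, 2^512 ≡ 5547, 2^1024 ≡ 19841, 2^2048 ≡ 26425, 2^4096 ≡ 23507.
7335 = 4096 + 2048 + 1024 + 128 + 32 + 4 + 2 + 1, so 2^7335 ≡ 23507·26425·19841·24046·2375·16·4·2 ≡ 26424 (mod 29341).
x_0 = 2^7335 mod 29341 = 26424.
x_0 is neither 1 nor 29340, so continue squaring.
x_1 = 26424^2 mod 29341 = 29340.
x_1 ≡ −1, so 2 is not a witness.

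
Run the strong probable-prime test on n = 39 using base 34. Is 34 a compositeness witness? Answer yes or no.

n − 1 = 38 = 2^1 · 19, so s = 1 and d = 19.
x_0 = 34^19 mod 39 = 31.
x_0 ∉ {1, 38} and s = 1, so 34 is a Miller–Rabin witness and 39 is composite.

yes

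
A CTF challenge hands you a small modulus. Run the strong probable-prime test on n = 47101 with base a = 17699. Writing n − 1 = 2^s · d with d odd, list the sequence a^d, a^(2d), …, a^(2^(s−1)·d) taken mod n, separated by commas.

n − 1 = 47100 = 2^2 · 11775, so s = 2 and d = 11775.
x_0 = 17699^11775 mod 47101 = 16257.
x_1 = 16257^2 mod 47101 = 6338.

16257, 6338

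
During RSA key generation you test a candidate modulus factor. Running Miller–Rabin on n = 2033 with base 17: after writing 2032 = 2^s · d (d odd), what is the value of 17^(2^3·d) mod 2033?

n − 1 = 2032 = 2^4 · 127, so s = 4 and d = 127.
Repeated squaring mod 2033: 17^1 ≡ 17, 17^2 ≡ 289, 17^4 ≡ 168, 17^8 ≡ 1795, 17^16 ≡ 1753, 17^32 ≡ 1146, 17^64 ≡ 2031.
127 = 64 + 32 + 16 + 8 + 4 + 2 + 1, so 17^127 ≡ 2031·1146·1753·1795·168·289·17 ≡ 359 (mod 2033).
x_0 = 359.
x_1 = 359^2 mod 2033 = 802.
x_2 = 802^2 mod 2033 = 776.
x_3 = 776^2 mod 2033 = 408.

408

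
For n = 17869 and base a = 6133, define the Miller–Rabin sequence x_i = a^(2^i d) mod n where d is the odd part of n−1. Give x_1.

n − 1 = 17868 = 2^2 · 4467, so s = 2 and d = 4467.
x_0 = 6133^4467 mod 17869 = 4563.
x_1 = 4563^2 mod 17869 = 3584.

3584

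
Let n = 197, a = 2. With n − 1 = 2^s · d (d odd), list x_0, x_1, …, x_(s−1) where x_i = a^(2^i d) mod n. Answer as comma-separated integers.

n − 1 = 196 = 2^2 · 49, so s = 2 and d = 49.
x_0 = 2^49 mod 197 = 183.
x_1 = 183^2 mod 197 = 196.

183, 196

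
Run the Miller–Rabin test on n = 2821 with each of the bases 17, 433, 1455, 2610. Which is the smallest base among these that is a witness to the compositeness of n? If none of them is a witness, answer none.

none

n − 1 = 2820 = 2^2 · 705, so s = 2 and d = 705.
Base 17: x_0 = 17^705 mod 2821 = 2820. x_0 = 2820 ≡ −1, so 17 is not a witness.
Base 433: x_0 = 433^705 mod 2821 = 2820. x_0 = 2820 ≡ −1, so 433 is not a witness.
Base 1455: x_0 = 1455^705 mod 2821 = 2820. x_0 = 2820 ≡ −1, so 1455 is not a witness.
Base 2610: x_0 = 2610^705 mod 2821 = 2820. x_0 = 2820 ≡ −1, so 2610 is not a witness.
No listed base is a witness for 2821.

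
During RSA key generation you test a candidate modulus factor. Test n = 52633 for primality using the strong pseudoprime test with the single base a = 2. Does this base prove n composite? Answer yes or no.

n − 1 = 52632 = 2^3 · 6579, so s = 3 and d = 6579.
Repeated squaring mod 52633: 2^1 ≡ 2, 2^2 ≡ 4, 2^4 ≡ 16, 2^8 ≡ 256, 2^16 ≡ 12903, 2^32 ≡ 9230, 2^64 ≡ 32706, 2^128 ≡ 21977, 2^256 ≡ 28121, 2^512 ≡ 32449, 2^1024 ≡ 14436, 2^2048 ≡ 24049, 2^4096 ≡ 22997.
6579 = 4096 + 2048 + 256 + 128 + 32 + 16 + 2 + 1, so 2^6579 ≡ 22997·24049·28121·21977·9230·12903·4·2 ≡ 1 (mod 52633).
x_0 = 2^6579 mod 52633 = 1.
x_0 = 1, so 2 is not a witness.

no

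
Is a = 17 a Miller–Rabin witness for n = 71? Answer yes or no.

n − 1 = 70 = 2^1 · 35, so s = 1 and d = 35.
x_0 = 17^35 mod 71 = 70.
x_0 = 70 ≡ −1, so 17 is not a witness.

no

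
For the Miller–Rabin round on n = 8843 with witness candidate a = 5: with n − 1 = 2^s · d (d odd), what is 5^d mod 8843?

2440

n − 1 = 8842 = 2^1 · 4421, so s = 1 and d = 4421.
Repeated squaring mod 8843: 5^1 ≡ 5, 5^2 ≡ 25, 5^4 ≡ 625, 5^8 ≡ 1533, 5^16 ≡ 6694, 5^32 ≡ 2155, 5^64 ≡ 1450, 5^128 ≡ 6709, 5^256 ≡ 8654, 5^512 ≡ 349, 5^1024 ≡ 6842, 5^2048 ≡ 6965, 5^4096 ≡ 7370.
4421 = 4096 + 256 + 64 + 4 + 1, so 5^4421 ≡ 7370·8654·1450·625·5 ≡ 2440 (mod 8843).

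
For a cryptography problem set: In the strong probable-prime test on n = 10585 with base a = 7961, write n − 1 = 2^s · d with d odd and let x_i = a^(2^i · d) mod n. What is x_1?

1826

n − 1 = 10584 = 2^3 · 1323, so s = 3 and d = 1323.
x_0 = 7961^1323 mod 10585 = 6571.
x_1 = 6571^2 mod 10585 = 1826.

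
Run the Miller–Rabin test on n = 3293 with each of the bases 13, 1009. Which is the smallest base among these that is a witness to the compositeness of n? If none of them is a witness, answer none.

13

n − 1 = 3292 = 2^2 · 823, so s = 2 and d = 823.
Base 13: x_0 = 13^823 mod 3293 = 1794. x_0 is neither 1 nor 3292, so continue squaring. x_1 = 1794^2 mod 3293 = 1175. Reached i = s−1 = 1 without hitting −1: 13 is a Miller–Rabin witness and 3293 is composite.
Base 1009: x_0 = 1009^823 mod 3293 = 824. x_0 is neither 1 nor 3292, so continue squaring. x_1 = 824^2 mod 3293 = 618. Reached i = s−1 = 1 without hitting −1: 1009 is a Miller–Rabin witness and 3293 is composite.
The smallest witness among the given bases is 13.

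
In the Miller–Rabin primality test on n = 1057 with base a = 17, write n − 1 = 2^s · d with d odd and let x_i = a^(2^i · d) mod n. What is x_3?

n − 1 = 1056 = 2^5 · 33, so s = 5 and d = 33.
Repeated squaring mod 1057: 17^1 ≡ 17, 17^2 ≡ 289, 17^4 ≡ 18, 17^8 ≡ 324, 17^16 ≡ 333, 17^32 ≡ 961.
33 = 32 + 1, so 17^33 ≡ 961·17 ≡ 482 (mod 1057).
x_0 = 482.
x_1 = 482^2 mod 1057 = 841.
x_2 = 841^2 mod 1057 = 148.
x_3 = 148^2 mod 1057 = 764.

764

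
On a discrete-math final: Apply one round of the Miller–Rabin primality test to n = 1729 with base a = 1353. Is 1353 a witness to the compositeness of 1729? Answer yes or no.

no

n − 1 = 1728 = 2^6 · 27, so s = 6 and d = 27.
x_0 = 1353^27 mod 1729 = 1.
x_0 = 1, so 1353 is not a witness.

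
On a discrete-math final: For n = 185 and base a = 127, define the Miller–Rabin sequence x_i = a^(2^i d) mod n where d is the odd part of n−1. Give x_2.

71

n − 1 = 184 = 2^3 · 23, so s = 3 and d = 23.
x_0 = 127^23 mod 185 = 33.
x_1 = 33^2 mod 185 = 164.
x_2 = 164^2 mod 185 = 71.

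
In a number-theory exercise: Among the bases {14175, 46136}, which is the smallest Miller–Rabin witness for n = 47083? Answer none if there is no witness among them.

n − 1 = 47082 = 2^1 · 23541, so s = 1 and d = 23541.
Base 14175: x_0 = 14175^23541 mod 47083 = 35244. x_0 ∉ {1, 47082} and s = 1, so 14175 is a Miller–Rabin witness and 47083 is composite.
Base 46136: x_0 = 46136^23541 mod 47083 = 20204. x_0 ∉ {1, 47082} and s = 1, so 46136 is a Miller–Rabin witness and 47083 is composite.
The smallest witness among the given bases is 14175.

14175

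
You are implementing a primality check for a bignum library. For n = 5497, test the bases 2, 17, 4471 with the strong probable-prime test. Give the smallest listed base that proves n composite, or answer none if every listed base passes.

n − 1 = 5496 = 2^3 · 687, so s = 3 and d = 687.
Base 2: x_0 = 2^687 mod 5497 = 2286. x_0 is neither 1 nor 5496, so continue squaring. x_1 = 2286^2 mod 5497 = 3646. x_2 = 3646^2 mod 5497 = 1570. Reached i = s−1 = 2 without hitting −1: 2 is a Miller–Rabin witness and 5497 is composite.
Base 17: x_0 = 17^687 mod 5497 = 3678. x_0 is neither 1 nor 5496, so continue squaring. x_1 = 3678^2 mod 5497 = 5064. x_2 = 5064^2 mod 5497 = 591. Reached i = s−1 = 2 without hitting −1: 17 is a Miller–Rabin witness and 5497 is composite.
Base 4471: x_0 = 4471^687 mod 5497 = 4861. x_0 is neither 1 nor 5496, so continue squaring. x_1 = 4861^2 mod 5497 = 3215. x_2 = 3215^2 mod 5497 = 1865. Reached i = s−1 = 2 without hitting −1: 4471 is a Miller–Rabin witness and 5497 is composite.
The smallest witness among the given bases is 2.

2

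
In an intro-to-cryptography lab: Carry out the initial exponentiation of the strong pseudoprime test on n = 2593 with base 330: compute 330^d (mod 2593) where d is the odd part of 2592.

n − 1 = 2592 = 2^5 · 81, so s = 5 and d = 81.
By repeated squaring, 330^81 ≡ 2568 (mod 2593).

2568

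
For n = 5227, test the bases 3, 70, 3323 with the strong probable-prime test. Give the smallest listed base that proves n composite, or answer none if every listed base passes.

n − 1 = 5226 = 2^1 · 2613, so s = 1 and d = 2613.
Base 3: x_0 = 3^2613 mod 5227 = 5226. x_0 = 5226 ≡ −1, so 3 is not a witness.
Base 70: x_0 = 70^2613 mod 5227 = 1. x_0 = 1, so 70 is not a witness.
Base 3323: x_0 = 3323^2613 mod 5227 = 5226. x_0 = 5226 ≡ −1, so 3323 is not a witness.
No listed base is a witness for 5227.

none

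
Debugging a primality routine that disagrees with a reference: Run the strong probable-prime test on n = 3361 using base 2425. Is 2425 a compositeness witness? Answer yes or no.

n − 1 = 3360 = 2^5 · 105, so s = 5 and d = 105.
x_0 = 2425^105 mod 3361 = 2680.
x_0 is neither 1 nor 3360, so continue squaring.
x_1 = 2680^2 mod 3361 = 3304.
x_2 = 3304^2 mod 3361 = 3249.
x_3 = 3249^2 mod 3361 = 2461.
x_4 = 2461^2 mod 3361 = 3360.
x_4 ≡ −1, so 2425 is not a witness.

no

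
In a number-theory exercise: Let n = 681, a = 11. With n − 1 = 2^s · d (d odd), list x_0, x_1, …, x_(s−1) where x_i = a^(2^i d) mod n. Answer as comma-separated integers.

n − 1 = 680 = 2^3 · 85, so s = 3 and d = 85.
x_0 = 11^85 mod 681 = 326.
x_1 = 326^2 mod 681 = 40.
x_2 = 40^2 mod 681 = 238.

326, 40, 238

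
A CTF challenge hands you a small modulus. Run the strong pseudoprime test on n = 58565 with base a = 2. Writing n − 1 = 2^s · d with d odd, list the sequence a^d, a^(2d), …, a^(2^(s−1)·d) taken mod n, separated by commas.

45307, 20999

n − 1 = 58564 = 2^2 · 14641, so s = 2 and d = 14641.
x_0 = 2^14641 mod 58565 = 45307.
x_1 = 45307^2 mod 58565 = 20999.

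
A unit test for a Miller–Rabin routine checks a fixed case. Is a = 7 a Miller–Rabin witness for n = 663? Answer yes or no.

yes

n − 1 = 662 = 2^1 · 331, so s = 1 and d = 331.
x_0 = 7^331 mod 663 = 643.
x_0 ∉ {1, 662} and s = 1, so 7 is a Miller–Rabin witness and 663 is composite.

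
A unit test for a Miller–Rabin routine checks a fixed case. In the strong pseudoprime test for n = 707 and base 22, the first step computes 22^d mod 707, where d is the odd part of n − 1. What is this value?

n − 1 = 706 = 2^1 · 353, so s = 1 and d = 353.
22^353 mod 707 = 43.

43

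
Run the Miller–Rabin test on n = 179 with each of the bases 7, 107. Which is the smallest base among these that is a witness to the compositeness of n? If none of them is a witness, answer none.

none

n − 1 = 178 = 2^1 · 89, so s = 1 and d = 89.
Base 7: x_0 = 7^89 mod 179 = 178. x_0 = 178 ≡ −1, so 7 is not a witness.
Base 107: x_0 = 107^89 mod 179 = 1. x_0 = 1, so 107 is not a witness.
No listed base is a witness for 179.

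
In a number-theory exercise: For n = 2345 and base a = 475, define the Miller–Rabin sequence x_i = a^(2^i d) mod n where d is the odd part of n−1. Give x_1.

n − 1 = 2344 = 2^3 · 293, so s = 3 and d = 293.
x_0 = 475^293 mod 2345 = 370.
x_1 = 370^2 mod 2345 = 890.

890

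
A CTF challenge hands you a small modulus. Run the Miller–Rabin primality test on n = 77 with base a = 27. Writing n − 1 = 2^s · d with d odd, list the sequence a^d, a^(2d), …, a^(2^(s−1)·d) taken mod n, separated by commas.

20, 15

n − 1 = 76 = 2^2 · 19, so s = 2 and d = 19.
x_0 = 27^19 mod 77 = 20.
x_1 = 20^2 mod 77 = 15.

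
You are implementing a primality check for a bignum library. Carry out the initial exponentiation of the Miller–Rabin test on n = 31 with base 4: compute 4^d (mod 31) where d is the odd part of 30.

1

n − 1 = 30 = 2^1 · 15, so s = 1 and d = 15.
Repeated squaring mod 31: 4^1 ≡ 4, 4^2 ≡ 16, 4^4 ≡ 8, 4^8 ≡ 2.
15 = 8 + 4 + 2 + 1, so 4^15 ≡ 2·8·16·4 ≡ 1 (mod 31).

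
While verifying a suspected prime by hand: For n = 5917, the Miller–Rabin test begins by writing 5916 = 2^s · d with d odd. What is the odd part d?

1479

Halving: 5916 → 2958 → 1479; 1479 is odd.
So 5916 = 2^2 · 1479.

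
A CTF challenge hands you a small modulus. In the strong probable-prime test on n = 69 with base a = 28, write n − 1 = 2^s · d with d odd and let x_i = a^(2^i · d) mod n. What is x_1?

n − 1 = 68 = 2^2 · 17, so s = 2 and d = 17.
Repeated squaring mod 69: 28^1 ≡ 28, 28^2 ≡ 25, 28^4 ≡ 4, 28^8 ≡ 16, 28^16 ≡ 49.
17 = 16 + 1, so 28^17 ≡ 49·28 ≡ 61 (mod 69).
x_0 = 61.
x_1 = 61^2 mod 69 = 64.

64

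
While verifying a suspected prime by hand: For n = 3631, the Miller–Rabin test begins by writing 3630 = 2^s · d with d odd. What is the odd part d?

1815

Halving: 3630 → 1815; 1815 is odd.
So 3630 = 2^1 · 1815.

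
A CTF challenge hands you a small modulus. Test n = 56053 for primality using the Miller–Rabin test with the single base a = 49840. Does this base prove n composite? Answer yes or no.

no

n − 1 = 56052 = 2^2 · 14013, so s = 2 and d = 14013.
x_0 = 49840^14013 mod 56053 = 14675.
x_0 is neither 1 nor 56052, so continue squaring.
x_1 = 14675^2 mod 56053 = 56052.
x_1 ≡ −1, so 49840 is not a witness.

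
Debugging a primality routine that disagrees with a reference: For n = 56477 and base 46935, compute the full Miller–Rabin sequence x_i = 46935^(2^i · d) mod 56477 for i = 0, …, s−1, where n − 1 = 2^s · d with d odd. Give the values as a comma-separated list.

n − 1 = 56476 = 2^2 · 14119, so s = 2 and d = 14119.
x_0 = 46935^14119 mod 56477 = 20905.
x_1 = 20905^2 mod 56477 = 56476.

20905, 56476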